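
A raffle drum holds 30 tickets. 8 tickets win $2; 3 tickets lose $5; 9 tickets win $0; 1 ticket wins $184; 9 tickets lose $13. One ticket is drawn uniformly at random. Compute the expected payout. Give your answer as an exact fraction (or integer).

E[payout] = (8/30)·2 + (3/30)·(-5) + (9/30)·0 + (1/30)·184 + (9/30)·(-13) = 34/15

34/15 dollars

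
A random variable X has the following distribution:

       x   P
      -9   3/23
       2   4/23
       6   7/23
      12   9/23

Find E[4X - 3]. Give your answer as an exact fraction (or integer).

E[4x-3] = (3/23)·(-39) + (4/23)·5 + (7/23)·21 + (9/23)·45
     = 455/23

455/23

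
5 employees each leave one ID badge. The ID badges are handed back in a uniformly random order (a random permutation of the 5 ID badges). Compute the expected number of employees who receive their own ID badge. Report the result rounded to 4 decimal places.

1.0000

Let Xᵢ = 1 if person i gets their own ID badge. For each i, P(Xᵢ=1) = 1/5.
By linearity of expectation, E[X₁+…+X_5] = 5·(1/5) = 1.
≈ 1.0000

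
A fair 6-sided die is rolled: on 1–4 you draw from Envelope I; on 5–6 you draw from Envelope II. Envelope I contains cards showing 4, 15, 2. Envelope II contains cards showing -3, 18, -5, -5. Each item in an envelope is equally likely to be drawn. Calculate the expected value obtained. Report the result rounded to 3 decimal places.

E[X | Envelope I] = (4 + 15 + 2)/3 = 7
E[X | Envelope II] = (-3 + 18 − 5 − 5)/4 = 5/4
E[X] = (2/3)·7 + (1/3)·5/4 = 61/12 ≈ 5.083

5.083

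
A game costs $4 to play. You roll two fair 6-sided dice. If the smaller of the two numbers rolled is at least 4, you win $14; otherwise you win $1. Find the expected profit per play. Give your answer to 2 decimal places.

$0.25

E[payout] = (3/4)·1 + (1/4)·14 = 17/4
Expected profit = 17/4 − 4 = 1/4 ≈ $0.25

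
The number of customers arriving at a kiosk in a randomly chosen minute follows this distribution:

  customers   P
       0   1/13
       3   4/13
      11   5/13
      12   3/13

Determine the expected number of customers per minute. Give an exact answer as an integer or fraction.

103/13

E[X] = (1/13)·0 + (4/13)·3 + (5/13)·11 + (3/13)·12
     = 103/13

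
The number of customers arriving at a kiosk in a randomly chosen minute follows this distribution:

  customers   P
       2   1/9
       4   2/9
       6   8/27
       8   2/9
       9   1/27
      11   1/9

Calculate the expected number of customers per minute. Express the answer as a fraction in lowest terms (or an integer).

56/9

E[X] = (1/9)·2 + (2/9)·4 + (8/27)·6 + (2/9)·8 + (1/27)·9 + (1/9)·11
     = 56/9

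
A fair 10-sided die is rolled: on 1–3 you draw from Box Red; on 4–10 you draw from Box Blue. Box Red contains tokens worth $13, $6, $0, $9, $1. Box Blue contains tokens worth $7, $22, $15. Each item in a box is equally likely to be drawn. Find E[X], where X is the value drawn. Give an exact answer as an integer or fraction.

E[X | Box Red] = (13 + 6 + 0 + 9 + 1)/5 = 29/5
E[X | Box Blue] = (7 + 22 + 15)/3 = 44/3
E[X] = (3/10)·29/5 + (7/10)·44/3 = 1801/150

1801/150 dollars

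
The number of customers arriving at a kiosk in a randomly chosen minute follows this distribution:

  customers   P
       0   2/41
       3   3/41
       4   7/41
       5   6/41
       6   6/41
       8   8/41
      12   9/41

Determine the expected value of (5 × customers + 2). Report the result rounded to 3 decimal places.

E[5x+2] = (2/41)·2 + (3/41)·17 + (7/41)·22 + (6/41)·27 + (6/41)·32 + (8/41)·42 + (9/41)·62
     = 1457/41 ≈ 35.537

35.537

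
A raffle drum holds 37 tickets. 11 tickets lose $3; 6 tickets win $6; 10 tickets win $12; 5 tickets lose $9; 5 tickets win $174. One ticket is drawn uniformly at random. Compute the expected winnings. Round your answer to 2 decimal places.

$25.62

E[payout] = (11/37)·(-3) + (6/37)·6 + (10/37)·12 + (5/37)·(-9) + (5/37)·174 = 948/37
≈ $25.62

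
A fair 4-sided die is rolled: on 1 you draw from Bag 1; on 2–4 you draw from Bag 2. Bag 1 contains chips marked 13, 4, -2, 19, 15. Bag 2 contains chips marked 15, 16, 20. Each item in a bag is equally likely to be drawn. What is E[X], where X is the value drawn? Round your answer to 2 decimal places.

E[X | Bag 1] = (13 + 4 − 2 + 19 + 15)/5 = 49/5
E[X | Bag 2] = (15 + 16 + 20)/3 = 17
E[X] = (1/4)·49/5 + (3/4)·17 = 76/5 ≈ 15.20

15.20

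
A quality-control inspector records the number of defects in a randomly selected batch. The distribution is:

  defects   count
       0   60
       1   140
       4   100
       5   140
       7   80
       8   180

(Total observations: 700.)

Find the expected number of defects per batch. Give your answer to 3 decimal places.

4.629

Total = 700, so P(defects=0) = 60/700, etc.
E[X] = (3/35)·0 + (1/5)·1 + (1/7)·4 + (1/5)·5 + (4/35)·7 + (9/35)·8
     = 162/35 ≈ 4.629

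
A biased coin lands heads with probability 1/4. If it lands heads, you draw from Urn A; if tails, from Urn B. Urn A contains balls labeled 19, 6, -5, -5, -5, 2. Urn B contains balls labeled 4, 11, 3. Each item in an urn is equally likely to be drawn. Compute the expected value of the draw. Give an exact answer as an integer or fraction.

5

E[X | Urn A] = (19 + 6 − 5 − 5 − 5 + 2)/6 = 2
E[X | Urn B] = (4 + 11 + 3)/3 = 6
E[X] = (1/4)·2 + (3/4)·6 = 5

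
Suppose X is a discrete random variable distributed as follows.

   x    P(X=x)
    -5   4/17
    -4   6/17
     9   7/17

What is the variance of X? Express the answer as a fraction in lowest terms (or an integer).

E[X] = (4/17)·(-5) + (6/17)·(-4) + (7/17)·9 = 19/17
E[X²] = (4/17)·25 + (6/17)·16 + (7/17)·81 = 763/17
Var(X) = 763/17 − (19/17)² = 12610/289

12610/289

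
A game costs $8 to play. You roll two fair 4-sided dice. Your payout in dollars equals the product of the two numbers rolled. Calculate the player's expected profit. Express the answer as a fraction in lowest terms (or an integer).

Distribution of the product of the two numbers rolled: 1 w.p. 1/16, 2 w.p. 1/8, 3 w.p. 1/8, 4 w.p. 3/16, 6 w.p. 1/8, 8 w.p. 1/8, …
E[payout] = (1/16)·1 + (1/8)·2 + (1/8)·3 + (3/16)·4 + (1/8)·6 + (1/8)·8 + (1/16)·9 + (1/8)·12 + (1/16)·16 = 25/4
Expected profit = 25/4 − 8 = -7/4

-7/4 dollars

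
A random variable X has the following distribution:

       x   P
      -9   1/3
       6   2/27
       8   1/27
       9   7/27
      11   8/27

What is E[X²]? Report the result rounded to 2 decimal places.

E[X²] = (1/3)·81 + (2/27)·36 + (1/27)·64 + (7/27)·81 + (8/27)·121
     = 800/9 ≈ 88.89

88.89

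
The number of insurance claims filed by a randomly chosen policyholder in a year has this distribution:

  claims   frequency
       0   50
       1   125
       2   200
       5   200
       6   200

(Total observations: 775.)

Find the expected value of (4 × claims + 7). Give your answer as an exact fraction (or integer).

653/31

Total = 775, so P(claims=0) = 50/775, etc.
E[4x+7] = (2/31)·7 + (5/31)·11 + (8/31)·15 + (8/31)·27 + (8/31)·31
     = 653/31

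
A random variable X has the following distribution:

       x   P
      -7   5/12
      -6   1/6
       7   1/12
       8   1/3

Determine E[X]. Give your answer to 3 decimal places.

E[X] = (5/12)·(-7) + (1/6)·(-6) + (1/12)·7 + (1/3)·8
     = -2/3 ≈ -0.667

-0.667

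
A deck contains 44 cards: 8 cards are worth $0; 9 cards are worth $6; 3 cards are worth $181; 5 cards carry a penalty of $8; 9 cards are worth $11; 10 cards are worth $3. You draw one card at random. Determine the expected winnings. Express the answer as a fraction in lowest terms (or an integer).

E[payout] = (8/44)·0 + (9/44)·6 + (3/44)·181 + (5/44)·(-8) + (9/44)·11 + (10/44)·3 = 343/22

343/22 dollars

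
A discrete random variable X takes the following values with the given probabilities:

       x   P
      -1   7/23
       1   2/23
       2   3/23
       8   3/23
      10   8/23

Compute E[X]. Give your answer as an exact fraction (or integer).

105/23

E[X] = (7/23)·(-1) + (2/23)·1 + (3/23)·2 + (3/23)·8 + (8/23)·10
     = 105/23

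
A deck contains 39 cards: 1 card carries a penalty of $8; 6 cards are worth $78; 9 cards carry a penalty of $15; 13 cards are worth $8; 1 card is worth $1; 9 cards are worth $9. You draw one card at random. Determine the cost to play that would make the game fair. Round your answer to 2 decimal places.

E[payout] = (1/39)·(-8) + (6/39)·78 + (9/39)·(-15) + (13/39)·8 + (1/39)·1 + (9/39)·9 = 511/39
Fair fee = E[payout] = 511/39 ≈ $13.10

$13.10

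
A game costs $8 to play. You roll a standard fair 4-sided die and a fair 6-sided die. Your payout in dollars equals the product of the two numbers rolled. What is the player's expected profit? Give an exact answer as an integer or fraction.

3/4 dollars

Distribution of the product of the two numbers rolled: 1 w.p. 1/24, 2 w.p. 1/12, 3 w.p. 1/12, 4 w.p. 1/8, 5 w.p. 1/24, 6 w.p. 1/8, …
E[payout] = (1/24)·1 + (1/12)·2 + (1/12)·3 + (1/8)·4 + (1/24)·5 + (1/8)·6 + (1/12)·8 + (1/24)·9 + (1/24)·10 + (1/8)·12 + (1/24)·15 + (1/24)·16 + (1/24)·18 + (1/24)·20 + (1/24)·24 = 35/4
Expected profit = 35/4 − 8 = 3/4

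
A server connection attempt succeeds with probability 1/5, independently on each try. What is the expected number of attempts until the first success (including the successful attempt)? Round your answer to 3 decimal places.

For a geometric distribution, E[trials] = 1/p = 1/(1/5) = 5.
≈ 5.000

5.000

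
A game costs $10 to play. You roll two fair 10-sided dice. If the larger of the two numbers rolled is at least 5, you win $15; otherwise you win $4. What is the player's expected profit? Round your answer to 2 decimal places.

$3.24

E[payout] = (4/25)·4 + (21/25)·15 = 331/25
Expected profit = 331/25 − 10 = 81/25 ≈ $3.24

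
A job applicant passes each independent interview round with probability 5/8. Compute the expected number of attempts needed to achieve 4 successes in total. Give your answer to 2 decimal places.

By linearity (sum of 4 independent geometric waits), E[trials] = 4/p = 4/(5/8) = 32/5.
≈ 6.40

6.40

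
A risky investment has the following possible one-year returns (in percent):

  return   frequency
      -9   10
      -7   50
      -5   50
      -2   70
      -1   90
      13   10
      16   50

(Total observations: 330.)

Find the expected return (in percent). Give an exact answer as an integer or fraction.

Total = 330, so P(return=-9) = 10/330, etc.
E[X] = (1/33)·(-9) + (5/33)·(-7) + (5/33)·(-5) + (7/33)·(-2) + (3/11)·(-1) + (1/33)·13 + (5/33)·16
     = 1/33

1/33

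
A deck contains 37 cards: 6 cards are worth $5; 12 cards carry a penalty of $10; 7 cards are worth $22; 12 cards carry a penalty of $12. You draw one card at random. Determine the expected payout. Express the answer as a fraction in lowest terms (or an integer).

-80/37 dollars

E[payout] = (6/37)·5 + (12/37)·(-10) + (7/37)·22 + (12/37)·(-12) = -80/37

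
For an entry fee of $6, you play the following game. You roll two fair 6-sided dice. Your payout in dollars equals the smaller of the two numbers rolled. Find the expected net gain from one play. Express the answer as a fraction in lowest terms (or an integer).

-125/36 dollars

Distribution of the smaller of the two numbers rolled: 1 w.p. 11/36, 2 w.p. 1/4, 3 w.p. 7/36, 4 w.p. 5/36, 5 w.p. 1/12, 6 w.p. 1/36
E[payout] = (11/36)·1 + (1/4)·2 + (7/36)·3 + (5/36)·4 + (1/12)·5 + (1/36)·6 = 91/36
Expected profit = 91/36 − 6 = -125/36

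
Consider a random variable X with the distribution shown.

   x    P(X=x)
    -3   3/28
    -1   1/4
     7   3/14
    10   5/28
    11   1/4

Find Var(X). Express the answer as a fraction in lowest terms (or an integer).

23491/784

E[X] = (3/28)·(-3) + (1/4)·(-1) + (3/14)·7 + (5/28)·10 + (1/4)·11 = 153/28
E[X²] = (3/28)·9 + (1/4)·1 + (3/14)·49 + (5/28)·100 + (1/4)·121 = 1675/28
Var(X) = 1675/28 − (153/28)² = 23491/784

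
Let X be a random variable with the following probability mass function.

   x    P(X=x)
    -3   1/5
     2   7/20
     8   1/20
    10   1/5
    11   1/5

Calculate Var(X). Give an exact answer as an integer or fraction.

E[X] = (1/5)·(-3) + (7/20)·2 + (1/20)·8 + (1/5)·10 + (1/5)·11 = 47/10
E[X²] = (1/5)·9 + (7/20)·4 + (1/20)·64 + (1/5)·100 + (1/5)·121 = 253/5
Var(X) = 253/5 − (47/10)² = 2851/100

2851/100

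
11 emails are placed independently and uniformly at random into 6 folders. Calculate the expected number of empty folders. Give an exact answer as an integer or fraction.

Let Xⱼ=1 if folder j is empty. P(Xⱼ=1) = ((6-1)/6)^11 = 48828125/362797056.
By linearity, E[#empty] = 6·48828125/362797056 = 48828125/60466176.

48828125/60466176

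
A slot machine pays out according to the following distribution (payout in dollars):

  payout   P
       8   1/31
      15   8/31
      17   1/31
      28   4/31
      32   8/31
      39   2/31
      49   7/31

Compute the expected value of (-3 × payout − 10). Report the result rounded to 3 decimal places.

-100.387

E[-3x-10] = (1/31)·(-34) + (8/31)·(-55) + (1/31)·(-61) + (4/31)·(-94) + (8/31)·(-106) + (2/31)·(-127) + (7/31)·(-157)
     = -3112/31 ≈ -100.387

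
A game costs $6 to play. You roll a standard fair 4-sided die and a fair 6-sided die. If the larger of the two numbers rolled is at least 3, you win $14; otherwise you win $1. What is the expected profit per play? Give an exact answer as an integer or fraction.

E[payout] = (1/6)·1 + (5/6)·14 = 71/6
Expected profit = 71/6 − 6 = 35/6

35/6 dollars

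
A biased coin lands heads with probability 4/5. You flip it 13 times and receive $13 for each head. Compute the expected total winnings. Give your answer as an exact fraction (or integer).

E[#heads] = 13·4/5 = 52/5 (linearity over flips).
E[winnings] = 13·52/5 = 676/5.

676/5 dollars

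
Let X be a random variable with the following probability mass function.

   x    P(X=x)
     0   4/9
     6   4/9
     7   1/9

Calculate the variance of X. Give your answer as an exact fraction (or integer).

776/81

E[X] = (4/9)·0 + (4/9)·6 + (1/9)·7 = 31/9
E[X²] = (4/9)·0 + (4/9)·36 + (1/9)·49 = 193/9
Var(X) = 193/9 − (31/9)² = 776/81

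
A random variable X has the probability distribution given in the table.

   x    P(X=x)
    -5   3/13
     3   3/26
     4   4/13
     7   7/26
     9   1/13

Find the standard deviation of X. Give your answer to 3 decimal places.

4.707

E[X] = 3, E[X²] = 405/13
Var(X) = E[X²] − (E[X])² = 405/13 − 9 = 288/13
SD(X) = √(288/13) ≈ 4.707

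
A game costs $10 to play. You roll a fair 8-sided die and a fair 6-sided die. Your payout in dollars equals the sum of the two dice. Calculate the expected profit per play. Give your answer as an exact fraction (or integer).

Distribution of the sum of the two dice: 2 w.p. 1/48, 3 w.p. 1/24, 4 w.p. 1/16, 5 w.p. 1/12, 6 w.p. 5/48, 7 w.p. 1/8, …
E[payout] = (1/48)·2 + (1/24)·3 + (1/16)·4 + (1/12)·5 + (5/48)·6 + (1/8)·7 + (1/8)·8 + (1/8)·9 + (5/48)·10 + (1/12)·11 + (1/16)·12 + (1/24)·13 + (1/48)·14 = 8
Expected profit = 8 − 10 = -2

-$2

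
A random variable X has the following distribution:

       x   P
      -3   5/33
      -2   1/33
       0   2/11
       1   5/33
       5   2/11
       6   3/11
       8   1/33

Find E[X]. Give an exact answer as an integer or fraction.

80/33

E[X] = (5/33)·(-3) + (1/33)·(-2) + (2/11)·0 + (5/33)·1 + (2/11)·5 + (3/11)·6 + (1/33)·8
     = 80/33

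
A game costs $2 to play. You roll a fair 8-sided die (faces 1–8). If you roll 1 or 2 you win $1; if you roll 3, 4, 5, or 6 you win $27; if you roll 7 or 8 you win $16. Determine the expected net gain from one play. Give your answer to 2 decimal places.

$15.75

E[payout] = (1/4)·1 + (1/4)·16 + (1/2)·27 = 71/4
Expected profit = 71/4 − 2 = 63/4 ≈ $15.75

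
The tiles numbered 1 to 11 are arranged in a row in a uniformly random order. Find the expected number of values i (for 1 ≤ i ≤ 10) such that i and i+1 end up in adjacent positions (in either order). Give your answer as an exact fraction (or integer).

20/11

For each i ∈ {1,…,10}, let Xᵢ = 1 if i and i+1 are adjacent. P(Xᵢ=1) = 2·(11−1)!/11! = 2/11.
By linearity, E[ΣXᵢ] = (10)·(2/11) = 20/11.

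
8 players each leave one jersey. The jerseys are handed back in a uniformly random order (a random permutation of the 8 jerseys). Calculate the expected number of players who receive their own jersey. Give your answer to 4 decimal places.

Let Xᵢ = 1 if person i gets their own jersey. For each i, P(Xᵢ=1) = 1/8.
By linearity of expectation, E[X₁+…+X_8] = 8·(1/8) = 1.
≈ 1.0000

1.0000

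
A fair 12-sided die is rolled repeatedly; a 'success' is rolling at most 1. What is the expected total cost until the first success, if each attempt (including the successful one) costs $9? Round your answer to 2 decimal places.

E[#attempts] = 1/p = 12; E[cost] = 9·12 = 108.
≈ 108.00

$108.00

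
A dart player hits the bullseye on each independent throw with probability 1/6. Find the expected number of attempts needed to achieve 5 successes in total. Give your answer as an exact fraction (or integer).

By linearity (sum of 5 independent geometric waits), E[trials] = 5/p = 5/(1/6) = 30.

30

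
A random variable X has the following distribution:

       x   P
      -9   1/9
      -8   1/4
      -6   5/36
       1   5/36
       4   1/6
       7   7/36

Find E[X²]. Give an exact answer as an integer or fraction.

127/3

E[X²] = (1/9)·81 + (1/4)·64 + (5/36)·36 + (5/36)·1 + (1/6)·16 + (7/36)·49
     = 127/3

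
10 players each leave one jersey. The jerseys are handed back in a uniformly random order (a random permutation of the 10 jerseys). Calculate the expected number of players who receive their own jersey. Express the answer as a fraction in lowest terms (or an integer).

1

Let Xᵢ = 1 if person i gets their own jersey. For each i, P(Xᵢ=1) = 1/10.
By linearity of expectation, E[X₁+…+X_10] = 10·(1/10) = 1.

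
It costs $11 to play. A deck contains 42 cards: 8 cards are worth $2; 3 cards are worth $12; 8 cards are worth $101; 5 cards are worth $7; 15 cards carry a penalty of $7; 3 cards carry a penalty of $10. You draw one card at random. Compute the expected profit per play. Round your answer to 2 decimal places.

$7.10

E[payout] = (8/42)·2 + (3/42)·12 + (8/42)·101 + (5/42)·7 + (15/42)·(-7) + (3/42)·(-10) = 380/21
Expected profit = 380/21 − 11 = 149/21 ≈ $7.10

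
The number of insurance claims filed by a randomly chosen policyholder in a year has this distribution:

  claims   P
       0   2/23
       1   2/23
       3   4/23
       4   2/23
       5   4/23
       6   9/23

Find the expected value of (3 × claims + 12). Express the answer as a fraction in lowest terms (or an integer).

E[3x+12] = (2/23)·12 + (2/23)·15 + (4/23)·21 + (2/23)·24 + (4/23)·27 + (9/23)·30
     = 564/23

564/23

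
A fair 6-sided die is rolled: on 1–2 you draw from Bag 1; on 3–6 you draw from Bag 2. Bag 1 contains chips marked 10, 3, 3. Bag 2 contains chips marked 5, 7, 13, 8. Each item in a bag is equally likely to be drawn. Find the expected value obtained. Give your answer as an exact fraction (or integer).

E[X | Bag 1] = (10 + 3 + 3)/3 = 16/3
E[X | Bag 2] = (5 + 7 + 13 + 8)/4 = 33/4
E[X] = (1/3)·16/3 + (2/3)·33/4 = 131/18

131/18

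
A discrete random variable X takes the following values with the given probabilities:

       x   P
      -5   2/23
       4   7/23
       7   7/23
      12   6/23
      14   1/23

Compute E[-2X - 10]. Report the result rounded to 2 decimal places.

-23.30

E[-2x-10] = (2/23)·0 + (7/23)·(-18) + (7/23)·(-24) + (6/23)·(-34) + (1/23)·(-38)
     = -536/23 ≈ -23.30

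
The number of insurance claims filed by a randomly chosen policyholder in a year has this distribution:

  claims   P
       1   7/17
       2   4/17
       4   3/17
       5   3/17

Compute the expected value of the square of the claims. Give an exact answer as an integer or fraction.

146/17

E[X²] = (7/17)·1 + (4/17)·4 + (3/17)·16 + (3/17)·25
     = 146/17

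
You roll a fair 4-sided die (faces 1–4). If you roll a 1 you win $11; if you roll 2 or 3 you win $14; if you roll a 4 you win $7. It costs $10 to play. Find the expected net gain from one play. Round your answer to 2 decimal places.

E[payout] = (1/4)·7 + (1/4)·11 + (1/2)·14 = 23/2
Expected profit = 23/2 − 10 = 3/2 ≈ $1.50

$1.50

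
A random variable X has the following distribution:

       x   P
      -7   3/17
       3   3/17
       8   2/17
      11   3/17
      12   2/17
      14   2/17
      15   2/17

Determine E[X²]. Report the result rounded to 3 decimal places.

105.588

E[X²] = (3/17)·49 + (3/17)·9 + (2/17)·64 + (3/17)·121 + (2/17)·144 + (2/17)·196 + (2/17)·225
     = 1795/17 ≈ 105.588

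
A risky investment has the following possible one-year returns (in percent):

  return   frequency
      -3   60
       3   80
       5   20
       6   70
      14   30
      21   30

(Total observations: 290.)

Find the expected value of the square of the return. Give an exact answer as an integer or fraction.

2339/29

Total = 290, so P(return=-3) = 60/290, etc.
E[X²] = (6/29)·9 + (8/29)·9 + (2/29)·25 + (7/29)·36 + (3/29)·196 + (3/29)·441
     = 2339/29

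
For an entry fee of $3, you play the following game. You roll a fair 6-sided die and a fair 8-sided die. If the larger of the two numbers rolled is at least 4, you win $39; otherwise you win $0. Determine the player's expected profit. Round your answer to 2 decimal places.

$28.69

E[payout] = (3/16)·0 + (13/16)·39 = 507/16
Expected profit = 507/16 − 3 = 459/16 ≈ $28.69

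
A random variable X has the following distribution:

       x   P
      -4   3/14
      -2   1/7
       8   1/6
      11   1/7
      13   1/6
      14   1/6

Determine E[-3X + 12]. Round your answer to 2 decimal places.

-6.79

E[-3x+12] = (3/14)·24 + (1/7)·18 + (1/6)·(-12) + (1/7)·(-21) + (1/6)·(-27) + (1/6)·(-30)
     = -95/14 ≈ -6.79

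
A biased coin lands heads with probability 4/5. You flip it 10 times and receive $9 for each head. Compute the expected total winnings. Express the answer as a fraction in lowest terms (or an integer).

$72

E[#heads] = 10·4/5 = 8 (linearity over flips).
E[winnings] = 9·8 = 72.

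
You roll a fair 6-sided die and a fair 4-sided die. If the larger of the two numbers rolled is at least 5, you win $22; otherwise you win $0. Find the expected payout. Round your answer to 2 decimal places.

$7.33

E[payout] = (2/3)·0 + (1/3)·22 = 22/3
≈ $7.33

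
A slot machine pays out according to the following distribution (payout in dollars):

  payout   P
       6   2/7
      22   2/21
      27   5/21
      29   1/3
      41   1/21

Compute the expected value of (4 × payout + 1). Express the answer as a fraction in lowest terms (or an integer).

E[4x+1] = (2/7)·25 + (2/21)·89 + (5/21)·109 + (1/3)·117 + (1/21)·165
     = 619/7

619/7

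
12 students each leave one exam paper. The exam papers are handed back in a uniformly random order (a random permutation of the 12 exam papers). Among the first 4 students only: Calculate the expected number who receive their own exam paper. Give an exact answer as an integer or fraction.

1/3

Let Xᵢ = 1 if person i gets their own exam paper. For each i, P(Xᵢ=1) = 1/12.
By linearity of expectation, E[X₁+…+X_4] = 4·(1/12) = 1/3.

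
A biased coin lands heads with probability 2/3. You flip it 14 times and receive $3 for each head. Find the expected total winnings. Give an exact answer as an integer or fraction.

$28

E[#heads] = 14·2/3 = 28/3 (linearity over flips).
E[winnings] = 3·28/3 = 28.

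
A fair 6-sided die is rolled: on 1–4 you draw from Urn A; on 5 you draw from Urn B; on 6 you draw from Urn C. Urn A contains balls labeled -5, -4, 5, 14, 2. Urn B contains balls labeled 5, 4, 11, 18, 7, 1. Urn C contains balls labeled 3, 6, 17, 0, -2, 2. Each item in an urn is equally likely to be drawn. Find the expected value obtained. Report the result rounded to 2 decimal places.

3.60

E[X | Urn A] = (-5 − 4 + 5 + 14 + 2)/5 = 12/5
E[X | Urn B] = (5 + 4 + 11 + 18 + 7 + 1)/6 = 23/3
E[X | Urn C] = (3 + 6 + 17 + 0 − 2 + 2)/6 = 13/3
E[X] = (2/3)·12/5 + (1/6)·23/3 + (1/6)·13/3 = 18/5 ≈ 3.60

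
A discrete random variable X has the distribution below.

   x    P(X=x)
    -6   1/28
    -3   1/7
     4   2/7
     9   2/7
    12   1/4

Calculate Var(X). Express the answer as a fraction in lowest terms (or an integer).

E[X] = (1/28)·(-6) + (1/7)·(-3) + (2/7)·4 + (2/7)·9 + (1/4)·12 = 85/14
E[X²] = (1/28)·36 + (1/7)·9 + (2/7)·16 + (2/7)·81 + (1/4)·144 = 464/7
Var(X) = 464/7 − (85/14)² = 5767/196

5767/196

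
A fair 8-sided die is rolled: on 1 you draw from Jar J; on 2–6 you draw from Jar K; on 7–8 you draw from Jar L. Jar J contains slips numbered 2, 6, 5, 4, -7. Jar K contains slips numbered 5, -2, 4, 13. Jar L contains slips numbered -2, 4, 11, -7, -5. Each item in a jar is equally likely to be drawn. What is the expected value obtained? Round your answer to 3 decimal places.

E[X | Jar J] = (2 + 6 + 5 + 4 − 7)/5 = 2
E[X | Jar K] = (5 − 2 + 4 + 13)/4 = 5
E[X | Jar L] = (-2 + 4 + 11 − 7 − 5)/5 = 1/5
E[X] = (1/8)·2 + (5/8)·5 + (1/4)·1/5 = 137/40 ≈ 3.425

3.425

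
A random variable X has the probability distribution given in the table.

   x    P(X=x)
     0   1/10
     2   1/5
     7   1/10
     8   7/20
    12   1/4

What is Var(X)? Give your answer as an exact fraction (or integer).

1649/100

E[X] = (1/10)·0 + (1/5)·2 + (1/10)·7 + (7/20)·8 + (1/4)·12 = 69/10
E[X²] = (1/10)·0 + (1/5)·4 + (1/10)·49 + (7/20)·64 + (1/4)·144 = 641/10
Var(X) = 641/10 − (69/10)² = 1649/100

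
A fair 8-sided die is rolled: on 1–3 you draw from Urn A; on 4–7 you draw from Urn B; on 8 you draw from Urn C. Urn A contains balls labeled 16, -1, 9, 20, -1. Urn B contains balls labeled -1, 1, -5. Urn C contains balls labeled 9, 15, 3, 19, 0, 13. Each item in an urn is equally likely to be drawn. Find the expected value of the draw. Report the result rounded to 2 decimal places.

E[X | Urn A] = (16 − 1 + 9 + 20 − 1)/5 = 43/5
E[X | Urn B] = (-1 + 1 − 5)/3 = -5/3
E[X | Urn C] = (9 + 15 + 3 + 19 + 0 + 13)/6 = 59/6
E[X] = (3/8)·43/5 + (1/2)·(-5/3) + (1/8)·59/6 = 869/240 ≈ 3.62

3.62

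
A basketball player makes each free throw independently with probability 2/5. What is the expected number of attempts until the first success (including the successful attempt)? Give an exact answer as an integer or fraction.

5/2

For a geometric distribution, E[trials] = 1/p = 1/(2/5) = 5/2.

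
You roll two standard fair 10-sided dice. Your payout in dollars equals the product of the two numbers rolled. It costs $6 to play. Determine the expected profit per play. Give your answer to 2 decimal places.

$24.25

Distribution of the product of the two numbers rolled: 1 w.p. 1/100, 2 w.p. 1/50, 3 w.p. 1/50, 4 w.p. 3/100, 5 w.p. 1/50, 6 w.p. 1/25, …
E[payout] = (1/100)·1 + (1/50)·2 + (1/50)·3 + (3/100)·4 + (1/50)·5 + (1/25)·6 + (1/50)·7 + (1/25)·8 + (3/100)·9 + (1/25)·10 + (1/25)·12 + (1/50)·14 + (1/50)·15 + (3/100)·16 + (1/25)·18 + (1/25)·20 + (1/50)·21 + (1/25)·24 + (1/100)·25 + (1/50)·27 + (1/50)·28 + (1/25)·30 + (1/50)·32 + (1/50)·35 + (3/100)·36 + (1/25)·40 + (1/50)·42 + (1/50)·45 + (1/50)·48 + (1/100)·49 + (1/50)·50 + (1/50)·54 + (1/50)·56 + (1/50)·60 + (1/50)·63 + (1/100)·64 + (1/50)·70 + (1/50)·72 + (1/50)·80 + (1/100)·81 + (1/50)·90 + (1/100)·100 = 121/4
Expected profit = 121/4 − 6 = 97/4 ≈ $24.25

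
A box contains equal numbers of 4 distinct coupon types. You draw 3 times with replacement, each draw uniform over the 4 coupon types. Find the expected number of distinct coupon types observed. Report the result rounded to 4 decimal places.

Let Xⱼ=1 if type j appears at least once. P(Xⱼ=1) = 1 − ((4−1)/4)^3 = 37/64.
E[#distinct] = 4·37/64 = 37/16.
≈ 2.3125

2.3125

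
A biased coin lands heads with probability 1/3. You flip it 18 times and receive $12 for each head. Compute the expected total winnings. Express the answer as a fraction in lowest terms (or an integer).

E[#heads] = 18·1/3 = 6 (linearity over flips).
E[winnings] = 12·6 = 72.

$72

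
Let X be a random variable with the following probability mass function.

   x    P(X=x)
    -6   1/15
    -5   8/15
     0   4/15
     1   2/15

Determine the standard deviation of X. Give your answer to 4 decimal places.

2.6949

E[X] = -44/15, E[X²] = 238/15
Var(X) = E[X²] − (E[X])² = 238/15 − 1936/225 = 1634/225
SD(X) = √(1634/225) ≈ 2.6949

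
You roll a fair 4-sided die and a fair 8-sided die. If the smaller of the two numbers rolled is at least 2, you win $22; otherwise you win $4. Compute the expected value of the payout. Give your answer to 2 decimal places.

E[payout] = (11/32)·4 + (21/32)·22 = 253/16
≈ $15.81

$15.81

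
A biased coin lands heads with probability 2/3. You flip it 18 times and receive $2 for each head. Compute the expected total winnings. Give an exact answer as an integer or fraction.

$24

E[#heads] = 18·2/3 = 12 (linearity over flips).
E[winnings] = 2·12 = 24.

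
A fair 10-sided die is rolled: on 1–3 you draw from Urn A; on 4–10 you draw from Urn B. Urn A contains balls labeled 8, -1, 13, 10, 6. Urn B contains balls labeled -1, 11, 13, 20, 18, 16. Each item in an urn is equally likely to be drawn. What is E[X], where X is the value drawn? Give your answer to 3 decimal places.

11.143

E[X | Urn A] = (8 − 1 + 13 + 10 + 6)/5 = 36/5
E[X | Urn B] = (-1 + 11 + 13 + 20 + 18 + 16)/6 = 77/6
E[X] = (3/10)·36/5 + (7/10)·77/6 = 3343/300 ≈ 11.143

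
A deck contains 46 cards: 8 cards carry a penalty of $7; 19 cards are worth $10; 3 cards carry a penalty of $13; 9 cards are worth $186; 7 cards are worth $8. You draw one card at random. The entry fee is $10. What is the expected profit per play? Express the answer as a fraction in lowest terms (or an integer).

E[payout] = (8/46)·(-7) + (19/46)·10 + (3/46)·(-13) + (9/46)·186 + (7/46)·8 = 1825/46
Expected profit = 1825/46 − 10 = 1365/46

1365/46 dollars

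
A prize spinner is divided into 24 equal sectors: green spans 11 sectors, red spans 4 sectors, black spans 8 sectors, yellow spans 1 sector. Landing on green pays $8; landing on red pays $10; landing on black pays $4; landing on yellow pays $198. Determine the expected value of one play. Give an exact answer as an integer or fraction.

179/12 dollars

E[payout] = (11/24)·8 + (4/24)·10 + (8/24)·4 + (1/24)·198 = 179/12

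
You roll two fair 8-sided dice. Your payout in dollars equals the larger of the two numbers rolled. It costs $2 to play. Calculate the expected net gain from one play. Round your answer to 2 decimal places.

Distribution of the larger of the two numbers rolled: 1 w.p. 1/64, 2 w.p. 3/64, 3 w.p. 5/64, 4 w.p. 7/64, 5 w.p. 9/64, 6 w.p. 11/64, …
E[payout] = (1/64)·1 + (3/64)·2 + (5/64)·3 + (7/64)·4 + (9/64)·5 + (11/64)·6 + (13/64)·7 + (15/64)·8 = 93/16
Expected profit = 93/16 − 2 = 61/16 ≈ $3.81

$3.81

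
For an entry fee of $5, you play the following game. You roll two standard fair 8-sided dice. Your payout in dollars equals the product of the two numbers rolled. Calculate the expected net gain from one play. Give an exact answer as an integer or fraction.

Distribution of the product of the two numbers rolled: 1 w.p. 1/64, 2 w.p. 1/32, 3 w.p. 1/32, 4 w.p. 3/64, 5 w.p. 1/32, 6 w.p. 1/16, …
E[payout] = (1/64)·1 + (1/32)·2 + (1/32)·3 + (3/64)·4 + (1/32)·5 + (1/16)·6 + (1/32)·7 + (1/16)·8 + (1/64)·9 + (1/32)·10 + (1/16)·12 + (1/32)·14 + (1/32)·15 + (3/64)·16 + (1/32)·18 + (1/32)·20 + (1/32)·21 + (1/16)·24 + (1/64)·25 + (1/32)·28 + (1/32)·30 + (1/32)·32 + (1/32)·35 + (1/64)·36 + (1/32)·40 + (1/32)·42 + (1/32)·48 + (1/64)·49 + (1/32)·56 + (1/64)·64 = 81/4
Expected profit = 81/4 − 5 = 61/4

61/4 dollars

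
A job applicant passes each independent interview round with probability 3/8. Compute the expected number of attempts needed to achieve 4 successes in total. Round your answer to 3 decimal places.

10.667

By linearity (sum of 4 independent geometric waits), E[trials] = 4/p = 4/(3/8) = 32/3.
≈ 10.667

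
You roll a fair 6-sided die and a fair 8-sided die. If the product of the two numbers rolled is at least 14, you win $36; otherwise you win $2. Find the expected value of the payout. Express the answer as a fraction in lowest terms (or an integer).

439/24 dollars

E[payout] = (25/48)·2 + (23/48)·36 = 439/24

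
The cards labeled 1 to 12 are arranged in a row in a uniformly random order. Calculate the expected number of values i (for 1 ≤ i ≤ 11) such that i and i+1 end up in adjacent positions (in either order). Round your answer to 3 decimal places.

1.833

For each i ∈ {1,…,11}, let Xᵢ = 1 if i and i+1 are adjacent. P(Xᵢ=1) = 2·(12−1)!/12! = 2/12.
By linearity, E[ΣXᵢ] = (11)·(2/12) = 11/6.
≈ 1.833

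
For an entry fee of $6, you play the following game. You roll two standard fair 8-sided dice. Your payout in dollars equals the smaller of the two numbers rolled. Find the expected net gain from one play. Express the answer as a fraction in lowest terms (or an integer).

Distribution of the smaller of the two numbers rolled: 1 w.p. 15/64, 2 w.p. 13/64, 3 w.p. 11/64, 4 w.p. 9/64, 5 w.p. 7/64, 6 w.p. 5/64, …
E[payout] = (15/64)·1 + (13/64)·2 + (11/64)·3 + (9/64)·4 + (7/64)·5 + (5/64)·6 + (3/64)·7 + (1/64)·8 = 51/16
Expected profit = 51/16 − 6 = -45/16

-45/16 dollars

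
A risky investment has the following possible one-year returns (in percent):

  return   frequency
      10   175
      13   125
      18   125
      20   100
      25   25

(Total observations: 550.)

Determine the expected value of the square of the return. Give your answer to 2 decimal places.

Total = 550, so P(return=10) = 175/550, etc.
E[X²] = (7/22)·100 + (5/22)·169 + (5/22)·324 + (2/11)·400 + (1/22)·625
     = 245 ≈ 245.00

245.00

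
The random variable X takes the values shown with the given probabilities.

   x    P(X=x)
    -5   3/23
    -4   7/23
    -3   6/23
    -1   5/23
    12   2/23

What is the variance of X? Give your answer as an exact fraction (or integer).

10518/529

E[X] = (3/23)·(-5) + (7/23)·(-4) + (6/23)·(-3) + (5/23)·(-1) + (2/23)·12 = -42/23
E[X²] = (3/23)·25 + (7/23)·16 + (6/23)·9 + (5/23)·1 + (2/23)·144 = 534/23
Var(X) = 534/23 − (-42/23)² = 10518/529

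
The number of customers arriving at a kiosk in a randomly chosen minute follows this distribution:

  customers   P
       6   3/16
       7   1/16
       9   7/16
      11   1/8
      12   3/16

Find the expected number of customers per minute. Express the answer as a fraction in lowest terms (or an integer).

73/8

E[X] = (3/16)·6 + (1/16)·7 + (7/16)·9 + (1/8)·11 + (3/16)·12
     = 73/8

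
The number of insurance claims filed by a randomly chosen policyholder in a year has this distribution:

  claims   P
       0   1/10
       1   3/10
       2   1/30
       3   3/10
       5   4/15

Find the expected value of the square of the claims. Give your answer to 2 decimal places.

9.80

E[X²] = (1/10)·0 + (3/10)·1 + (1/30)·4 + (3/10)·9 + (4/15)·25
     = 49/5 ≈ 9.80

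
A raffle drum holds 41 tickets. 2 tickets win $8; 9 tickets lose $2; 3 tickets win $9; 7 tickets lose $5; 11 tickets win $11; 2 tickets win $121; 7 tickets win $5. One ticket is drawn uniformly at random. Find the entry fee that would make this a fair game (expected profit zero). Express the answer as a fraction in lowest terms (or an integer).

388/41 dollars

E[payout] = (2/41)·8 + (9/41)·(-2) + (3/41)·9 + (7/41)·(-5) + (11/41)·11 + (2/41)·121 + (7/41)·5 = 388/41
Fair fee = E[payout] = 388/41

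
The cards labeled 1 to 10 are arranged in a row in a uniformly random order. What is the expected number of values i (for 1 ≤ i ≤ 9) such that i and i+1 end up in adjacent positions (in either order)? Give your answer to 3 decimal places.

For each i ∈ {1,…,9}, let Xᵢ = 1 if i and i+1 are adjacent. P(Xᵢ=1) = 2·(10−1)!/10! = 2/10.
By linearity, E[ΣXᵢ] = (9)·(2/10) = 9/5.
≈ 1.800

1.800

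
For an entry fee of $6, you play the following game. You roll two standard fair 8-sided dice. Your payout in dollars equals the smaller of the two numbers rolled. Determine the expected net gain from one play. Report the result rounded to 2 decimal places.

-$2.81

Distribution of the smaller of the two numbers rolled: 1 w.p. 15/64, 2 w.p. 13/64, 3 w.p. 11/64, 4 w.p. 9/64, 5 w.p. 7/64, 6 w.p. 5/64, …
E[payout] = (15/64)·1 + (13/64)·2 + (11/64)·3 + (9/64)·4 + (7/64)·5 + (5/64)·6 + (3/64)·7 + (1/64)·8 = 51/16
Expected profit = 51/16 − 6 = -45/16 ≈ -$2.81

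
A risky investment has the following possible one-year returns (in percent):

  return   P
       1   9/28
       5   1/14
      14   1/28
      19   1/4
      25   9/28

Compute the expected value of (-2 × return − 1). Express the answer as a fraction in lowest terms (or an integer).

-405/14

E[-2x-1] = (9/28)·(-3) + (1/14)·(-11) + (1/28)·(-29) + (1/4)·(-39) + (9/28)·(-51)
     = -405/14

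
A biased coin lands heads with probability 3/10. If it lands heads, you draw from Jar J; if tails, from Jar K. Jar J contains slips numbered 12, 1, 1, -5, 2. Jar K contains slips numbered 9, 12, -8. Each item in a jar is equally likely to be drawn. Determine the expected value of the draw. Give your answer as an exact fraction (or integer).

277/75

E[X | Jar J] = (12 + 1 + 1 − 5 + 2)/5 = 11/5
E[X | Jar K] = (9 + 12 − 8)/3 = 13/3
E[X] = (3/10)·11/5 + (7/10)·13/3 = 277/75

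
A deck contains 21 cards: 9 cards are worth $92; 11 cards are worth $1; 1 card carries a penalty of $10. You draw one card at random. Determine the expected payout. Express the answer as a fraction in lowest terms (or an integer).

E[payout] = (9/21)·92 + (11/21)·1 + (1/21)·(-10) = 829/21

829/21 dollars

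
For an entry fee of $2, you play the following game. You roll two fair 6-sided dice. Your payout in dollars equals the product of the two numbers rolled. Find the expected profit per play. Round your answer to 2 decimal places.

Distribution of the product of the two numbers rolled: 1 w.p. 1/36, 2 w.p. 1/18, 3 w.p. 1/18, 4 w.p. 1/12, 5 w.p. 1/18, 6 w.p. 1/9, …
E[payout] = (1/36)·1 + (1/18)·2 + (1/18)·3 + (1/12)·4 + (1/18)·5 + (1/9)·6 + (1/18)·8 + (1/36)·9 + (1/18)·10 + (1/9)·12 + (1/18)·15 + (1/36)·16 + (1/18)·18 + (1/18)·20 + (1/18)·24 + (1/36)·25 + (1/18)·30 + (1/36)·36 = 49/4
Expected profit = 49/4 − 2 = 41/4 ≈ $10.25

$10.25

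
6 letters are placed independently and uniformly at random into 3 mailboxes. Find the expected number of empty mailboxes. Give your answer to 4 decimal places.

0.2634

Let Xⱼ=1 if mailbox j is empty. P(Xⱼ=1) = ((3-1)/3)^6 = 64/729.
By linearity, E[#empty] = 3·64/729 = 64/243.
≈ 0.2634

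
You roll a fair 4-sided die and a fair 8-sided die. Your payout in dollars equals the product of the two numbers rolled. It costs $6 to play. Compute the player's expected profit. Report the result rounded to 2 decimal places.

Distribution of the product of the two numbers rolled: 1 w.p. 1/32, 2 w.p. 1/16, 3 w.p. 1/16, 4 w.p. 3/32, 5 w.p. 1/32, 6 w.p. 3/32, …
E[payout] = (1/32)·1 + (1/16)·2 + (1/16)·3 + (3/32)·4 + (1/32)·5 + (3/32)·6 + (1/32)·7 + (3/32)·8 + (1/32)·9 + (1/32)·10 + (3/32)·12 + (1/32)·14 + (1/32)·15 + (1/16)·16 + (1/32)·18 + (1/32)·20 + (1/32)·21 + (1/16)·24 + (1/32)·28 + (1/32)·32 = 45/4
Expected profit = 45/4 − 6 = 21/4 ≈ $5.25

$5.25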